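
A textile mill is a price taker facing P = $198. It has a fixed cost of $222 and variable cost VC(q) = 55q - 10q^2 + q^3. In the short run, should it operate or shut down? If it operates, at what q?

Produce at q = 11

Strip out fixed cost: VC = 55q - 10q^2 + q^3. Then AVC = 55 - 10q + q^2 and MC = 55 - 20q + 3q^2.
The AVC parabola has its vertex at q = 10/2 = 5, where AVC = 55 - 10·5 + 5^2 = $30.
P = $198 exceeds min AVC = $30, so the firm stays open.
Solving P = MC: -143 - 20q + 3q^2 = 0 ⇒ q = -13/3 or 11. On the upward-sloping branch, q* = 11.
Check: AVC at q = 11 is $66 ≤ P, so revenue covers variable cost.
Profit = P·q − TC = 198·11 − 948 = $1230.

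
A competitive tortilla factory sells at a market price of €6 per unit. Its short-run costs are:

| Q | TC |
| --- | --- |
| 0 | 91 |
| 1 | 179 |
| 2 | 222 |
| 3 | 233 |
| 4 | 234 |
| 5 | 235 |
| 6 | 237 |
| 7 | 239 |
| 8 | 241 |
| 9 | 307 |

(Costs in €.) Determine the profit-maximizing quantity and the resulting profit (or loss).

Q = 0 (shut down); profit = -€91

Tabulate TR − TC: Q=0: -91; Q=1: -173; Q=2: -210; Q=3: -215; Q=4: -210; Q=5: -205; Q=6: -201; Q=7: -197; Q=8: -193; Q=9: -253.
Profit is highest at Q = 0. Equivalently, the lowest AVC in the table is 150/8 ≈ €18.75 at Q = 8, and P = €6 falls below it — price never covers variable cost, so the firm shuts down and loses only its fixed cost.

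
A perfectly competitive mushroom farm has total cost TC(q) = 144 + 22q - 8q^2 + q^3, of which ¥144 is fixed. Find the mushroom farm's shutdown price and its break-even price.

AVC = 22 - 8q + q^2; minimized at q = 4, giving min AVC = ¥6. That is the shutdown price.
ATC = 144/q + 22 - 8q + q^2. Setting dATC/dq = −144/q^2 − 8 + 2q = 0 gives q = 6 (since 2·6^3 − 8·6^2 = 144).
min ATC = 144/6 + 22 − 8·6 + 6^2 = ¥34. That is the break-even price.
For ¥6 ≤ P < ¥34 the firm produces at a loss; below ¥6 it shuts down.

Shutdown price = ¥6; break-even price = ¥34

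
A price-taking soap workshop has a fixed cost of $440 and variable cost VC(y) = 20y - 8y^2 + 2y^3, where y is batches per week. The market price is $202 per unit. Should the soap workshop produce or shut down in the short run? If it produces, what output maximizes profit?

Produce at y = 7

Strip out fixed cost: VC = 20y - 8y^2 + 2y^3. Then AVC = 20 - 8y + 2y^2 and MC = 20 - 16y + 6y^2.
The AVC parabola has its vertex at y = 8/4 = 2, where AVC = 20 - 8·2 + 2·2^2 = $12.
Because $202 ≥ $12, revenue can cover variable cost; the firm operates.
Set P = MC: 202 = 20 - 16y + 6y^2 → -182 - 16y + 6y^2 = 0. The roots are y = -13/3 and y = 7; the profit-maximizing output is on the rising part of MC, so y* = 7.
Check: AVC at y = 7 is $62 ≤ P, so revenue covers variable cost.
Profit = P·y − TC = 202·7 − 874 = $540.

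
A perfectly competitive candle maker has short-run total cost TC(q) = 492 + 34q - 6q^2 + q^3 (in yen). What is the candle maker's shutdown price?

¥25 per unit

Short-run supply begins at min AVC. From VC = 34q - 6q^2 + q^3, AVC = 34 - 6q + q^2.
dAVC/dq = -6 + 2q = 0 gives q = 3. min AVC = 34 - 6·3 + 3^2 = 25.
So the shutdown price is ¥25.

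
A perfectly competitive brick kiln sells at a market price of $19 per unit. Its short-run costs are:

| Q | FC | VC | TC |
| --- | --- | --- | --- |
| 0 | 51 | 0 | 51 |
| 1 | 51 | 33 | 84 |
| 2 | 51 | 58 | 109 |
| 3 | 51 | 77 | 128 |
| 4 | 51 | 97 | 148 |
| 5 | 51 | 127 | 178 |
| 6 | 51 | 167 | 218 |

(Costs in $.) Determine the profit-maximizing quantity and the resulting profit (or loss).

Q = 0 (shut down); profit = -$51

Tabulate TR − TC: Q=0: -51; Q=1: -65; Q=2: -71; Q=3: -71; Q=4: -72; Q=5: -83; Q=6: -104.
Profit is highest at Q = 0. Equivalently, the lowest AVC in the table is 97/4 ≈ $24.25 at Q = 4, and P = $19 falls below it — price never covers variable cost, so the firm shuts down and loses only its fixed cost.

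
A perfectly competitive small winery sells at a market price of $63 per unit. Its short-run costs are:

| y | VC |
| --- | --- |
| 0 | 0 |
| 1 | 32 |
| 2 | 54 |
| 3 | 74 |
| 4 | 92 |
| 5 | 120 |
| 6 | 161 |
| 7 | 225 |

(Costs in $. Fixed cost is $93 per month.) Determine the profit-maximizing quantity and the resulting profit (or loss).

y = 6; profit = $124

Tabulate TR − TC: y=0: -93; y=1: -62; y=2: -21; y=3: 22; y=4: 67; y=5: 102; y=6: 124; y=7: 123.
Profit is maximized at y = 6. AVC there is 161/6 = $26.83 ≤ P, so producing beats shutting down (which would give -$93).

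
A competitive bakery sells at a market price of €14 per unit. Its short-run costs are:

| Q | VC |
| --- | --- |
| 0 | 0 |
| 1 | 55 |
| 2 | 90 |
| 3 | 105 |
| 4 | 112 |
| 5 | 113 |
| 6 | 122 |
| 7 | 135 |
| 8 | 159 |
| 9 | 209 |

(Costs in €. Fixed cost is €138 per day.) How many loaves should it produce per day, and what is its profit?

Profit at each row (π = 14Q − TC): Q=0: -138; Q=1: -179; Q=2: -200; Q=3: -201; Q=4: -194; Q=5: -181; Q=6: -176; Q=7: -175; Q=8: -185; Q=9: -221.
Profit is highest at Q = 0. Equivalently, the lowest AVC in the table is 135/7 ≈ €19.29 at Q = 7, and P = €14 falls below it — price never covers variable cost, so the firm shuts down and loses only its fixed cost.

Q = 0 (shut down); profit = -€138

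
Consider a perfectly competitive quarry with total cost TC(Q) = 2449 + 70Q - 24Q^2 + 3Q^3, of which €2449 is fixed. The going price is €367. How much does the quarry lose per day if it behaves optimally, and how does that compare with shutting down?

AVC = 70 - 24Q + 3Q^2; min AVC = €22 at Q = 4. Since P = €367 ≥ min AVC, the firm produces.
With MC = 70 - 48Q + 9Q^2, P = MC on the upward-sloping part at Q* = 9.
TR = 367·9 = 3303. TC = 2449 + 873 = 3322. Profit = 3303 − 3322 = -€19.
That loss of €19 beats the €2449 the firm would lose by shutting down; producing recovers €2430 of fixed cost.

Profit = -€19 at Q = 9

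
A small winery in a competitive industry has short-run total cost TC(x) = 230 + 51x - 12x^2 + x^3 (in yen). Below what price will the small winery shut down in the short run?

Short-run supply begins at min AVC. From VC = 51x - 12x^2 + x^3, AVC = 51 - 12x + x^2.
At the minimum of AVC, MC = AVC. MC = 51 - 24x + 3x^2; setting MC = AVC gives 2x^2 - 12x = 0, so x = 6. min AVC = 15.
For P < ¥15 the firm produces nothing.

¥15 per unit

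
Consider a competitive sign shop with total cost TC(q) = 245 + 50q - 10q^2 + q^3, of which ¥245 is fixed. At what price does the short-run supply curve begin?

Short-run supply begins at min AVC. From VC = 50q - 10q^2 + q^3, AVC = 50 - 10q + q^2.
At the minimum of AVC, MC = AVC. MC = 50 - 20q + 3q^2; setting MC = AVC gives 2q^2 - 10q = 0, so q = 5. min AVC = 25.
So the shutdown price is ¥25.

¥25 per unit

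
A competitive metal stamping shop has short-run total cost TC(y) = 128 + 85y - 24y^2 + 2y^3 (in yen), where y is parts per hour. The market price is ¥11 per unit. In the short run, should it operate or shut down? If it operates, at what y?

Shut down

From TC, MC = TC'(y) = 85 - 48y + 6y^2 and AVC = VC/y = 85 - 24y + 2y^2.
AVC hits its minimum where MC = AVC, at y = 6, giving min AVC = 85 - 24·6 + 2·6^2 = ¥13.
P = ¥11 lies below min AVC = ¥13; no output level covers variable cost.
Best response: produce nothing and absorb the ¥128 fixed cost.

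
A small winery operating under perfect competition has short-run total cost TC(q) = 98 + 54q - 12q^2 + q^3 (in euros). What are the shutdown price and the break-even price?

AVC = 54 - 12q + q^2; minimized at q = 6, giving min AVC = €18. That is the shutdown price.
ATC = 98/q + 54 - 12q + q^2. Setting dATC/dq = −98/q^2 − 12 + 2q = 0 gives q = 7 (since 2·7^3 − 12·7^2 = 98).
min ATC = 98/7 + 54 − 12·7 + 7^2 = €33. That is the break-even price.
For €18 ≤ P < €33 the firm produces at a loss; below €18 it shuts down.

Shutdown price = €18; break-even price = €33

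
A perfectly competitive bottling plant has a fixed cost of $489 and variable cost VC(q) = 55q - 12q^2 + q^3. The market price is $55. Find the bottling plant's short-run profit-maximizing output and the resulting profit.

Profit = -$233 at q = 8

AVC = 55 - 12q + q^2; min AVC = $19 at q = 6. Since P = $55 ≥ min AVC, the firm produces.
With MC = 55 - 24q + 3q^2, P = MC on the upward-sloping part at q* = 8.
TR = 55·8 = 440. TC = 489 + 184 = 673. Profit = 440 − 673 = -$233.
By producing, the firm covers all variable cost plus $256 of fixed cost; shutting down would lose the full $489.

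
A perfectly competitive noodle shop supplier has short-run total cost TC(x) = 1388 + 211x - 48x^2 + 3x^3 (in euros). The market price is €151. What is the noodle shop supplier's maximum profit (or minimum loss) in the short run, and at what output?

AVC = 211 - 48x + 3x^2 has its minimum €19 at x = 8; price €151 clears that bar, so the firm operates.
With MC = 211 - 96x + 9x^2, P = MC on the upward-sloping part at x* = 10.
TR = 151·10 = 1510. TC = 1388 + 310 = 1698. Profit = 1510 − 1698 = -€188.
That loss of €188 beats the €1388 the firm would lose by shutting down; producing recovers €1200 of fixed cost.

Profit = -€188 at x = 10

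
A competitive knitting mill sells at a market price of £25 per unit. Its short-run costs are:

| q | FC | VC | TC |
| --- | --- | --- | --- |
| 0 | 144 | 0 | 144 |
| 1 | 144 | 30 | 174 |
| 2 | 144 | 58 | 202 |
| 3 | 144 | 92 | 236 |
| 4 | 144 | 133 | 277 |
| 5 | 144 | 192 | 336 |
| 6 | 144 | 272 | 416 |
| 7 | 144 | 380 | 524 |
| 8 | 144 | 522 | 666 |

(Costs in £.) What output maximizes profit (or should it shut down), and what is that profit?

q = 0 (shut down); profit = -£144

Tabulate TR − TC: q=0: -144; q=1: -149; q=2: -152; q=3: -161; q=4: -177; q=5: -211; q=6: -266; q=7: -349; q=8: -466.
Profit is highest at q = 0. Equivalently, the lowest AVC in the table is 58/2 ≈ £29 at q = 2, and P = £25 falls below it — price never covers variable cost, so the firm shuts down and loses only its fixed cost.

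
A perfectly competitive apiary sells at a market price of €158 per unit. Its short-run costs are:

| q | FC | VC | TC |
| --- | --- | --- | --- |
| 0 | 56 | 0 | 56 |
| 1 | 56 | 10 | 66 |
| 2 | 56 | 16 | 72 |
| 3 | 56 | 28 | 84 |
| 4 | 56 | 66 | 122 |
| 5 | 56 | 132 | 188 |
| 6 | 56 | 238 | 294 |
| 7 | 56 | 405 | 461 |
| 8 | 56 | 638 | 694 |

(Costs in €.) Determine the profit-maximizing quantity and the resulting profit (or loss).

q = 6; profit = €654

Tabulate TR − TC: q=0: -56; q=1: 92; q=2: 244; q=3: 390; q=4: 510; q=5: 602; q=6: 654; q=7: 645; q=8: 570.
Profit is maximized at q = 6. AVC there is 238/6 = €39.67 ≤ P, so producing beats shutting down (which would give -€56).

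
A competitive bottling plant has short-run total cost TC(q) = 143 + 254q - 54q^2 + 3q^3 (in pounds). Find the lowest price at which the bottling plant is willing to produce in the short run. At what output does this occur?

Short-run supply begins at min AVC. From VC = 254q - 54q^2 + 3q^3, AVC = 254 - 54q + 3q^2.
dAVC/dq = -54 + 6q = 0 gives q = 9. min AVC = 254 - 54·9 + 3·9^2 = 11.
The firm shuts down for any P below £11.

£11 per unit, at q = 9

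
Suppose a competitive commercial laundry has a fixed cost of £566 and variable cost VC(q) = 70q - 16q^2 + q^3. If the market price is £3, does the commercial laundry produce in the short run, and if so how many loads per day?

Strip out fixed cost: VC = 70q - 16q^2 + q^3. Then AVC = 70 - 16q + q^2 and MC = 70 - 32q + 3q^2.
AVC is minimized where dAVC/dq = -16 + 2q = 0, at q = 8; min AVC = 70 - 16·8 + 8^2 = £6.
P = £3 lies below min AVC = £6; no output level covers variable cost.
Shutting down limits the loss to fixed cost, £566.

Shut down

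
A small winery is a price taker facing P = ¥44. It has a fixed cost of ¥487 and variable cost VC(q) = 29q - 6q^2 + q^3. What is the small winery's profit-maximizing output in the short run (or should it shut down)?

Produce at q = 5

From TC, MC = TC'(q) = 29 - 12q + 3q^2 and AVC = VC/q = 29 - 6q + q^2.
AVC is minimized where dAVC/dq = -6 + 2q = 0, at q = 3; min AVC = 29 - 6·3 + 3^2 = ¥20.
Since P = ¥44 ≥ min AVC = ¥20, price covers variable cost and the firm should produce.
P = MC gives -15 - 12q + 3q^2 = 0, with roots -1 and 5. Take the larger (rising MC): q* = 5.
Check: AVC at q = 5 is ¥24 ≤ P, so revenue covers variable cost.
Profit = P·q − TC = 44·5 − 607 = -¥387, a loss, but smaller than the ¥487 fixed cost the firm would lose by shutting down.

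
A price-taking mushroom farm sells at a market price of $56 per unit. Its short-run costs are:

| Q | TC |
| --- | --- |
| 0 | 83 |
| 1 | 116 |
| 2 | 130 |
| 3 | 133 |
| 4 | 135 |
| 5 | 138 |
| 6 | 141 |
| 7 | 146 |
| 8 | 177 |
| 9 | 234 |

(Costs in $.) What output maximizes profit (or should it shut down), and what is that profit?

Compute π = P·Q − TC at each output: Q=0: -83; Q=1: -60; Q=2: -18; Q=3: 35; Q=4: 89; Q=5: 142; Q=6: 195; Q=7: 246; Q=8: 271; Q=9: 270.
Profit is maximized at Q = 8. AVC there is 94/8 = $11.75 ≤ P, so producing beats shutting down (which would give -$83).

Q = 8; profit = $271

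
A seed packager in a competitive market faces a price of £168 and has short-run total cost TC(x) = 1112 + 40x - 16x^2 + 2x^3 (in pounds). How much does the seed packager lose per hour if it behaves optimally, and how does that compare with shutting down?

Profit = -£88 at x = 8

AVC = 40 - 16x + 2x^2; min AVC = £8 at x = 4. Since P = £168 ≥ min AVC, the firm produces.
With MC = 40 - 32x + 6x^2, P = MC on the upward-sloping part at x* = 8.
TR = 168·8 = 1344. TC = 1112 + 320 = 1432. Profit = 1344 − 1432 = -£88.
Shutting down would mean losing the fixed cost of £1112, so operating at a loss of £88 is better by £1024.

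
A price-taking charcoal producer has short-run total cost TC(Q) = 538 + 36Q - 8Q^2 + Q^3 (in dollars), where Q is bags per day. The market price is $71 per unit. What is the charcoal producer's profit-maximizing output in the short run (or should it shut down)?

Variable cost is VC = 36Q - 8Q^2 + Q^3, so AVC = VC/Q = 36 - 8Q + Q^2 and MC = dTC/dQ = 36 - 16Q + 3Q^2.
AVC is minimized where dAVC/dQ = -8 + 2Q = 0, at Q = 4; min AVC = 36 - 8·4 + 4^2 = $20.
Since P = $71 ≥ min AVC = $20, price covers variable cost and the firm should produce.
P = MC gives -35 - 16Q + 3Q^2 = 0, with roots -5/3 and 7. Take the larger (rising MC): Q* = 7.
Check: AVC at Q = 7 is $29 ≤ P, so revenue covers variable cost.
Profit = P·Q − TC = 71·7 − 741 = -$244, a loss, but smaller than the $538 fixed cost the firm would lose by shutting down.

Produce at Q = 7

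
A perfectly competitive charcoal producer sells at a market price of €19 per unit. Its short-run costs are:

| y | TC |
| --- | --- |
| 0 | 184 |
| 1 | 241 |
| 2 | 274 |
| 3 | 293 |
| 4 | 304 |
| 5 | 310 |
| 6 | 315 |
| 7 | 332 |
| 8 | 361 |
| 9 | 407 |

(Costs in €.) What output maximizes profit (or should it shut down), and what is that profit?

y = 0 (shut down); profit = -€184

Profit at each row (π = 19y − TC): y=0: -184; y=1: -222; y=2: -236; y=3: -236; y=4: -228; y=5: -215; y=6: -201; y=7: -199; y=8: -209; y=9: -236.
Profit is highest at y = 0. Equivalently, the lowest AVC in the table is 148/7 ≈ €21.14 at y = 7, and P = €19 falls below it — price never covers variable cost, so the firm shuts down and loses only its fixed cost.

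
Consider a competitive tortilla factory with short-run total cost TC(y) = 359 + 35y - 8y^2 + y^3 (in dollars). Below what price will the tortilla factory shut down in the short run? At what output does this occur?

$19 per unit, at y = 4

The firm shuts down when price falls below the minimum of average variable cost. AVC = VC/y = 35 - 8y + y^2.
At the minimum of AVC, MC = AVC. MC = 35 - 16y + 3y^2; setting MC = AVC gives 2y^2 - 8y = 0, so y = 4. min AVC = 19.
For P < $19 the firm produces nothing.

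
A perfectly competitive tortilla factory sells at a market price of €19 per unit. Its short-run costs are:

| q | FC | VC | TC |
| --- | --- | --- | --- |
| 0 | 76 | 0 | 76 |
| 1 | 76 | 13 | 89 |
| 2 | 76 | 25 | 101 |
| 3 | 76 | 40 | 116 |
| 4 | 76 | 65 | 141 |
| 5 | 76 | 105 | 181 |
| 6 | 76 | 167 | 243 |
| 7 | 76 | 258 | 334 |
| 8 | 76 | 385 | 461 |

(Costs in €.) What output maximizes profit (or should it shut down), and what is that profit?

q = 3; profit = -€59

Profit at each row (π = 19q − TC): q=0: -76; q=1: -70; q=2: -63; q=3: -59; q=4: -65; q=5: -86; q=6: -129; q=7: -201; q=8: -309.
Profit is maximized at q = 3. AVC there is 40/3 = €13.33 ≤ P, so producing beats shutting down (which would give -€76).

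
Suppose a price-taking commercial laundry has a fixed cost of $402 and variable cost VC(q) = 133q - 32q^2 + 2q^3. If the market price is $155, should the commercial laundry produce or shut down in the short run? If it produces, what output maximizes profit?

Produce at q = 11

Variable cost is VC = 133q - 32q^2 + 2q^3, so AVC = VC/q = 133 - 32q + 2q^2 and MC = dTC/dq = 133 - 64q + 6q^2.
AVC hits its minimum where MC = AVC, at q = 8, giving min AVC = 133 - 32·8 + 2·8^2 = $5.
Since P = $155 ≥ min AVC = $5, price covers variable cost and the firm should produce.
P = MC gives -22 - 64q + 6q^2 = 0, with roots -1/3 and 11. Take the larger (rising MC): q* = 11.
Check: AVC at q = 11 is $23 ≤ P, so revenue covers variable cost.
Profit = P·q − TC = 155·11 − 655 = $1050.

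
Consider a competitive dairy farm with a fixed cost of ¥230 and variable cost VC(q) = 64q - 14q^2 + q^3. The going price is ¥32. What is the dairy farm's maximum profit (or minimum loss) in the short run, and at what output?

Profit = -¥102 at q = 8

AVC = 64 - 14q + q^2 has its minimum ¥15 at q = 7; price ¥32 clears that bar, so the firm operates.
With MC = 64 - 28q + 3q^2, P = MC on the upward-sloping part at q* = 8.
TR = 32·8 = 256. TC = 230 + 128 = 358. Profit = 256 − 358 = -¥102.
That loss of ¥102 beats the ¥230 the firm would lose by shutting down; producing recovers ¥128 of fixed cost.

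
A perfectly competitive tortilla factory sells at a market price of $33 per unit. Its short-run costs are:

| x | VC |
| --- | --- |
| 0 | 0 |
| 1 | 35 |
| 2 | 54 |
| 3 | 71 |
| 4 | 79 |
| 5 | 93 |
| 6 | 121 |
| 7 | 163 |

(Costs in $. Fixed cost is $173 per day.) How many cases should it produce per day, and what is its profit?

x = 6; profit = -$96

Profit at each row (π = 33x − TC): x=0: -173; x=1: -175; x=2: -161; x=3: -145; x=4: -120; x=5: -101; x=6: -96; x=7: -105.
Profit is maximized at x = 6. AVC there is 121/6 = $20.17 ≤ P, so producing beats shutting down (which would give -$173).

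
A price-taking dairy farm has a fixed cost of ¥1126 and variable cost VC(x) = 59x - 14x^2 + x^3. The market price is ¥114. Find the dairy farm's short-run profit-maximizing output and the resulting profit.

AVC = 59 - 14x + x^2; min AVC = ¥10 at x = 7. Since P = ¥114 ≥ min AVC, the firm produces.
With MC = 59 - 28x + 3x^2, P = MC on the upward-sloping part at x* = 11.
TR = 114·11 = 1254. TC = 1126 + 286 = 1412. Profit = 1254 − 1412 = -¥158.
That loss of ¥158 beats the ¥1126 the firm would lose by shutting down; producing recovers ¥968 of fixed cost.

Profit = -¥158 at x = 11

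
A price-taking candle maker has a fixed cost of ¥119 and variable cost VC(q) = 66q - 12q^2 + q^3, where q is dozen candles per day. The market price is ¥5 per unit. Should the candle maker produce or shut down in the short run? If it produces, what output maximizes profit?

Shut down

Variable cost is VC = 66q - 12q^2 + q^3, so AVC = VC/q = 66 - 12q + q^2 and MC = dTC/dq = 66 - 24q + 3q^2.
AVC is minimized where dAVC/dq = -12 + 2q = 0, at q = 6; min AVC = 66 - 12·6 + 6^2 = ¥30.
P = ¥5 lies below min AVC = ¥30; no output level covers variable cost.
Best response: produce nothing and absorb the ¥119 fixed cost.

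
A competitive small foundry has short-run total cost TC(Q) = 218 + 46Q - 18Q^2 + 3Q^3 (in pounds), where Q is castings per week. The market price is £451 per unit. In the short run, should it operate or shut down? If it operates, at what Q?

Produce at Q = 9

Variable cost is VC = 46Q - 18Q^2 + 3Q^3, so AVC = VC/Q = 46 - 18Q + 3Q^2 and MC = dTC/dQ = 46 - 36Q + 9Q^2.
The AVC parabola has its vertex at Q = 18/6 = 3, where AVC = 46 - 18·3 + 3·3^2 = £19.
Because £451 ≥ £19, revenue can cover variable cost; the firm operates.
Solving P = MC: -405 - 36Q + 9Q^2 = 0 ⇒ Q = -5 or 9. On the upward-sloping branch, Q* = 9.
Check: AVC at Q = 9 is £127 ≤ P, so revenue covers variable cost.
Profit = P·Q − TC = 451·9 − 1361 = £2698.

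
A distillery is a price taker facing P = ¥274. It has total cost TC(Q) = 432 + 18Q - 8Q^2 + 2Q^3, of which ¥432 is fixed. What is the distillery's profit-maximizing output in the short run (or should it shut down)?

Strip out fixed cost: VC = 18Q - 8Q^2 + 2Q^3. Then AVC = 18 - 8Q + 2Q^2 and MC = 18 - 16Q + 6Q^2.
The AVC parabola has its vertex at Q = 8/4 = 2, where AVC = 18 - 8·2 + 2·2^2 = ¥10.
Because ¥274 ≥ ¥10, revenue can cover variable cost; the firm operates.
P = MC gives -256 - 16Q + 6Q^2 = 0, with roots -16/3 and 8. Take the larger (rising MC): Q* = 8.
Check: AVC at Q = 8 is ¥82 ≤ P, so revenue covers variable cost.
Profit = P·Q − TC = 274·8 − 1088 = ¥1104.

Produce at Q = 8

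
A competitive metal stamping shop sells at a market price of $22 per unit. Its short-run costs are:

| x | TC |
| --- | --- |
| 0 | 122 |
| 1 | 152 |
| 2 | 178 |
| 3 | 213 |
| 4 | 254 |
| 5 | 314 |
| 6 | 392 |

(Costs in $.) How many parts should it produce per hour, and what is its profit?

Profit at each row (π = 22x − TC): x=0: -122; x=1: -130; x=2: -134; x=3: -147; x=4: -166; x=5: -204; x=6: -260.
Profit is highest at x = 0. Equivalently, the lowest AVC in the table is 56/2 ≈ $28 at x = 2, and P = $22 falls below it — price never covers variable cost, so the firm shuts down and loses only its fixed cost.

x = 0 (shut down); profit = -$122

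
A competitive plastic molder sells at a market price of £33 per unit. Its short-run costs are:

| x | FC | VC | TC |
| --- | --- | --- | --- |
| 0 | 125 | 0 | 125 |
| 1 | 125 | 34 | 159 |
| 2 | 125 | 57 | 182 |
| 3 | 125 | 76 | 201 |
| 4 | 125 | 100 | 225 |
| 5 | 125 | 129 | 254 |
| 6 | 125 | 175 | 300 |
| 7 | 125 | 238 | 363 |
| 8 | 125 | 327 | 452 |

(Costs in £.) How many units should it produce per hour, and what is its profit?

x = 5; profit = -£89

Profit at each row (π = 33x − TC): x=0: -125; x=1: -126; x=2: -116; x=3: -102; x=4: -93; x=5: -89; x=6: -102; x=7: -132; x=8: -188.
Profit is maximized at x = 5. AVC there is 129/5 = £25.80 ≤ P, so producing beats shutting down (which would give -£125).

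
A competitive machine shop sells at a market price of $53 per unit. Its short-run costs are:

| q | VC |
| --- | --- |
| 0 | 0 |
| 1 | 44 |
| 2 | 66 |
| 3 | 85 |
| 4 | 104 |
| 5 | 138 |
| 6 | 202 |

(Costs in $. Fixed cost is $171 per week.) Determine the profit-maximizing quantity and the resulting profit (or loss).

Compute π = P·q − TC at each output: q=0: -171; q=1: -162; q=2: -131; q=3: -97; q=4: -63; q=5: -44; q=6: -55.
Profit is maximized at q = 5. AVC there is 138/5 = $27.60 ≤ P, so producing beats shutting down (which would give -$171).

q = 5; profit = -$44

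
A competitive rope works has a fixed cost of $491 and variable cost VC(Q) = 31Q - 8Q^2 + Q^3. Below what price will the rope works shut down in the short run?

$15 per unit

The shutdown price is the minimum of AVC. VC = 31Q - 8Q^2 + Q^3, so AVC = 31 - 8Q + Q^2.
dAVC/dQ = -8 + 2Q = 0 gives Q = 4. min AVC = 31 - 8·4 + 4^2 = 15.
The firm shuts down for any P below $15.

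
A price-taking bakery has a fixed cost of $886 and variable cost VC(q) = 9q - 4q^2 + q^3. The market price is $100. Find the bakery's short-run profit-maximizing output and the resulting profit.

Profit = -$396 at q = 7

AVC = 9 - 4q + q^2 has its minimum $5 at q = 2; price $100 clears that bar, so the firm operates.
With MC = 9 - 8q + 3q^2, P = MC on the upward-sloping part at q* = 7.
TR = 100·7 = 700. TC = 886 + 210 = 1096. Profit = 700 − 1096 = -$396.
By producing, the firm covers all variable cost plus $490 of fixed cost; shutting down would lose the full $886.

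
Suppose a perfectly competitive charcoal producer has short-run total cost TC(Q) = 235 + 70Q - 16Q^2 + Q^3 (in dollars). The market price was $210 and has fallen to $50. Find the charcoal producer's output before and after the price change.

AVC = 70 - 16Q + Q^2, minimized at Q = 8 where min AVC = $6. MC = 70 - 32Q + 3Q^2.
At P = $210 ≥ min AVC, set P = MC on the rising branch: Q = 14.
At P = $50 ≥ min AVC, set P = MC: Q = 10. The firm stays open but cuts output.

Output falls from 14 to 10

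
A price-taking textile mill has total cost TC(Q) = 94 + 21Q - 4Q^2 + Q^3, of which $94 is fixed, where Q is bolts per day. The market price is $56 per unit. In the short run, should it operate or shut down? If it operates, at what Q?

Strip out fixed cost: VC = 21Q - 4Q^2 + Q^3. Then AVC = 21 - 4Q + Q^2 and MC = 21 - 8Q + 3Q^2.
The AVC parabola has its vertex at Q = 4/2 = 2, where AVC = 21 - 4·2 + 2^2 = $17.
Because $56 ≥ $17, revenue can cover variable cost; the firm operates.
Solving P = MC: -35 - 8Q + 3Q^2 = 0 ⇒ Q = -7/3 or 5. On the upward-sloping branch, Q* = 5.
Check: AVC at Q = 5 is $26 ≤ P, so revenue covers variable cost.
Profit = P·Q − TC = 56·5 − 224 = $56.

Produce at Q = 5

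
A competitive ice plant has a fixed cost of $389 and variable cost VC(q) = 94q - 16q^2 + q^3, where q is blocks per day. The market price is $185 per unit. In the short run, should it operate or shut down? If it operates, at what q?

Produce at q = 13

Strip out fixed cost: VC = 94q - 16q^2 + q^3. Then AVC = 94 - 16q + q^2 and MC = 94 - 32q + 3q^2.
AVC is minimized where dAVC/dq = -16 + 2q = 0, at q = 8; min AVC = 94 - 16·8 + 8^2 = $30.
Because $185 ≥ $30, revenue can cover variable cost; the firm operates.
P = MC gives -91 - 32q + 3q^2 = 0, with roots -7/3 and 13. Take the larger (rising MC): q* = 13.
Check: AVC at q = 13 is $55 ≤ P, so revenue covers variable cost.
Profit = P·q − TC = 185·13 − 1104 = $1301.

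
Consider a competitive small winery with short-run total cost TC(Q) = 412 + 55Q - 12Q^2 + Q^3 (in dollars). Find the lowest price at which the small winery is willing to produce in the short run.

$19 per unit

The shutdown price is the minimum of AVC. VC = 55Q - 12Q^2 + Q^3, so AVC = 55 - 12Q + Q^2.
dAVC/dQ = -12 + 2Q = 0 gives Q = 6. min AVC = 55 - 12·6 + 6^2 = 19.
The firm shuts down for any P below $19.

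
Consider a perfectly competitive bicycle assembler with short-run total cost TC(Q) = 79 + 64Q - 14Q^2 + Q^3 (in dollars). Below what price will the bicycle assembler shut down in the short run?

$15 per unit

Short-run supply begins at min AVC. From VC = 64Q - 14Q^2 + Q^3, AVC = 64 - 14Q + Q^2.
dAVC/dQ = -14 + 2Q = 0 gives Q = 7. min AVC = 64 - 14·7 + 7^2 = 15.
So the shutdown price is $15.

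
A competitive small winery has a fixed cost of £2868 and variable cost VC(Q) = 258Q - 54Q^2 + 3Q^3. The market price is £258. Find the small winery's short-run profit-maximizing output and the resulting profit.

Profit = -£276 at Q = 12

AVC = 258 - 54Q + 3Q^2 has its minimum £15 at Q = 9; price £258 clears that bar, so the firm operates.
With MC = 258 - 108Q + 9Q^2, P = MC on the upward-sloping part at Q* = 12.
TR = 258·12 = 3096. TC = 2868 + 504 = 3372. Profit = 3096 − 3372 = -£276.
By producing, the firm covers all variable cost plus £2592 of fixed cost; shutting down would lose the full £2868.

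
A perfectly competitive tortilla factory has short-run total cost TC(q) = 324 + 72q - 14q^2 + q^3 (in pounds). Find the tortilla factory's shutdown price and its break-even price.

AVC = 72 - 14q + q^2; minimized at q = 7, giving min AVC = £23. That is the shutdown price.
ATC = 324/q + 72 - 14q + q^2. Setting dATC/dq = −324/q^2 − 14 + 2q = 0 gives q = 9 (since 2·9^3 − 14·9^2 = 324).
min ATC = 324/9 + 72 − 14·9 + 9^2 = £63. That is the break-even price.
Between these two prices the firm operates at a loss; above £63 it earns a profit.

Shutdown price = £23; break-even price = £63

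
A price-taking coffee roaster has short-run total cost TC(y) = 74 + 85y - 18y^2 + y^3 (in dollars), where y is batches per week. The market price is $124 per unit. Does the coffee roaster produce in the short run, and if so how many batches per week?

Produce at y = 13

Variable cost is VC = 85y - 18y^2 + y^3, so AVC = VC/y = 85 - 18y + y^2 and MC = dTC/dy = 85 - 36y + 3y^2.
AVC is minimized where dAVC/dy = -18 + 2y = 0, at y = 9; min AVC = 85 - 18·9 + 9^2 = $4.
Since P = $124 ≥ min AVC = $4, price covers variable cost and the firm should produce.
Solving P = MC: -39 - 36y + 3y^2 = 0 ⇒ y = -1 or 13. On the upward-sloping branch, y* = 13.
Check: AVC at y = 13 is $20 ≤ P, so revenue covers variable cost.
Profit = P·y − TC = 124·13 − 334 = $1278.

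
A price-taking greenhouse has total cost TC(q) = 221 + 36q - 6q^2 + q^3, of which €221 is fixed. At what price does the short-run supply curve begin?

€27 per unit

Short-run supply begins at min AVC. From VC = 36q - 6q^2 + q^3, AVC = 36 - 6q + q^2.
dAVC/dq = -6 + 2q = 0 gives q = 3. min AVC = 36 - 6·3 + 3^2 = 27.
The firm shuts down for any P below €27.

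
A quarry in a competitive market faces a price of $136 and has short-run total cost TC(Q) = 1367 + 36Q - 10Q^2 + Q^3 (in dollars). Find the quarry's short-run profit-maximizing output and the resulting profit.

Profit = -$367 at Q = 10

AVC = 36 - 10Q + Q^2 has its minimum $11 at Q = 5; price $136 clears that bar, so the firm operates.
MC = 36 - 20Q + 3Q^2. Setting P = MC and taking the root on the rising branch gives Q* = 10.
TR = 136·10 = 1360. TC = 1367 + 360 = 1727. Profit = 1360 − 1727 = -$367.
That loss of $367 beats the $1367 the firm would lose by shutting down; producing recovers $1000 of fixed cost.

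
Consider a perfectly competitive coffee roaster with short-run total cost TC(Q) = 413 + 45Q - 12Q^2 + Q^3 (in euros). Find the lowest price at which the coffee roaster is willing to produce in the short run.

The firm shuts down when price falls below the minimum of average variable cost. AVC = VC/Q = 45 - 12Q + Q^2.
dAVC/dQ = -12 + 2Q = 0 gives Q = 6. min AVC = 45 - 12·6 + 6^2 = 9.
For P < €9 the firm produces nothing.

€9 per unit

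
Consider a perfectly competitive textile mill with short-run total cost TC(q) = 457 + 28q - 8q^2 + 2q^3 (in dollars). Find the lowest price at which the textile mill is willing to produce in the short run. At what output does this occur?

The shutdown price is the minimum of AVC. VC = 28q - 8q^2 + 2q^3, so AVC = 28 - 8q + 2q^2.
dAVC/dq = -8 + 4q = 0 gives q = 2. min AVC = 28 - 8·2 + 2·2^2 = 20.
The firm shuts down for any P below $20.

$20 per unit, at q = 2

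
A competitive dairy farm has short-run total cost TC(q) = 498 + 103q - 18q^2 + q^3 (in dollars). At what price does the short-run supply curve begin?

The shutdown price is the minimum of AVC. VC = 103q - 18q^2 + q^3, so AVC = 103 - 18q + q^2.
At the minimum of AVC, MC = AVC. MC = 103 - 36q + 3q^2; setting MC = AVC gives 2q^2 - 18q = 0, so q = 9. min AVC = 22.
For P < $22 the firm produces nothing.

$22 per unit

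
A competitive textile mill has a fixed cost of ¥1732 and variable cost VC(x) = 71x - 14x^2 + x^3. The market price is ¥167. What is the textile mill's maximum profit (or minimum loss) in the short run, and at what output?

AVC = 71 - 14x + x^2; min AVC = ¥22 at x = 7. Since P = ¥167 ≥ min AVC, the firm produces.
MC = 71 - 28x + 3x^2. Setting P = MC and taking the root on the rising branch gives x* = 12.
TR = 167·12 = 2004. TC = 1732 + 564 = 2296. Profit = 2004 − 2296 = -¥292.
By producing, the firm covers all variable cost plus ¥1440 of fixed cost; shutting down would lose the full ¥1732.

Profit = -¥292 at x = 12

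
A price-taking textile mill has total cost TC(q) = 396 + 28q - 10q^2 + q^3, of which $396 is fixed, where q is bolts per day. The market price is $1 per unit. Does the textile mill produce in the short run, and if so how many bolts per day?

Strip out fixed cost: VC = 28q - 10q^2 + q^3. Then AVC = 28 - 10q + q^2 and MC = 28 - 20q + 3q^2.
The AVC parabola has its vertex at q = 10/2 = 5, where AVC = 28 - 10·5 + 5^2 = $3.
Since P = $1 < min AVC = $3, price fails to cover variable cost at any output.
Shutting down limits the loss to fixed cost, $396.

Shut down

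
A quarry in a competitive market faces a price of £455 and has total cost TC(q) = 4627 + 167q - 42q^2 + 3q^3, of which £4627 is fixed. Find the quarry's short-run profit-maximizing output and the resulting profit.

AVC = 167 - 42q + 3q^2 has its minimum £20 at q = 7; price £455 clears that bar, so the firm operates.
MC = 167 - 84q + 9q^2. Setting P = MC and taking the root on the rising branch gives q* = 12.
TR = 455·12 = 5460. TC = 4627 + 1140 = 5767. Profit = 5460 − 5767 = -£307.
Shutting down would mean losing the fixed cost of £4627, so operating at a loss of £307 is better by £4320.

Profit = -£307 at q = 12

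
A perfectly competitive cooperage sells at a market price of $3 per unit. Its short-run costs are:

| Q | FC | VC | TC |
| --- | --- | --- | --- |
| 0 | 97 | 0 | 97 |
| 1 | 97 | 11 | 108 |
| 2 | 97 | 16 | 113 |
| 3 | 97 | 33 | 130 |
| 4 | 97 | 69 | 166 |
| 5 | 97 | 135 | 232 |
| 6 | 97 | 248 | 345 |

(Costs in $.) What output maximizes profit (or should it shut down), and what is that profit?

Q = 0 (shut down); profit = -$97

Tabulate TR − TC: Q=0: -97; Q=1: -105; Q=2: -107; Q=3: -121; Q=4: -154; Q=5: -217; Q=6: -327.
Profit is highest at Q = 0. Equivalently, the lowest AVC in the table is 16/2 ≈ $8 at Q = 2, and P = $3 falls below it — price never covers variable cost, so the firm shuts down and loses only its fixed cost.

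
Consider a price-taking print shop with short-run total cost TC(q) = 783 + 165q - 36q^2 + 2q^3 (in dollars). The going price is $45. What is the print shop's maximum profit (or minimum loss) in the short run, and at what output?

AVC = 165 - 36q + 2q^2 has its minimum $3 at q = 9; price $45 clears that bar, so the firm operates.
With MC = 165 - 72q + 6q^2, P = MC on the upward-sloping part at q* = 10.
TR = 45·10 = 450. TC = 783 + 50 = 833. Profit = 450 − 833 = -$383.
That loss of $383 beats the $783 the firm would lose by shutting down; producing recovers $400 of fixed cost.

Profit = -$383 at q = 10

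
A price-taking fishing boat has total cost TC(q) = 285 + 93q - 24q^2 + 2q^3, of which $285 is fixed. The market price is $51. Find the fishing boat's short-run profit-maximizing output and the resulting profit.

Profit = -$89 at q = 7

AVC = 93 - 24q + 2q^2; min AVC = $21 at q = 6. Since P = $51 ≥ min AVC, the firm produces.
MC = 93 - 48q + 6q^2. Setting P = MC and taking the root on the rising branch gives q* = 7.
TR = 51·7 = 357. TC = 285 + 161 = 446. Profit = 357 − 446 = -$89.
By producing, the firm covers all variable cost plus $196 of fixed cost; shutting down would lose the full $285.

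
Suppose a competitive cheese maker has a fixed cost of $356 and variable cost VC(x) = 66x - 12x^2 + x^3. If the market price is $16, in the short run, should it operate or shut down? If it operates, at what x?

Shut down

Strip out fixed cost: VC = 66x - 12x^2 + x^3. Then AVC = 66 - 12x + x^2 and MC = 66 - 24x + 3x^2.
AVC is minimized where dAVC/dx = -12 + 2x = 0, at x = 6; min AVC = 66 - 12·6 + 6^2 = $30.
Since P = $16 < min AVC = $30, price fails to cover variable cost at any output.
The firm minimizes its loss by shutting down and losing only its fixed cost of $356.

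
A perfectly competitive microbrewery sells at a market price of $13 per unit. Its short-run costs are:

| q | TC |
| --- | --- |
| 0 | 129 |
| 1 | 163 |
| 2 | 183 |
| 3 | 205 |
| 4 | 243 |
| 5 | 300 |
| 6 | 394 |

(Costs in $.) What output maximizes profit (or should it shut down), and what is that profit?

Profit at each row (π = 13q − TC): q=0: -129; q=1: -150; q=2: -157; q=3: -166; q=4: -191; q=5: -235; q=6: -316.
Profit is highest at q = 0. Equivalently, the lowest AVC in the table is 76/3 ≈ $25.33 at q = 3, and P = $13 falls below it — price never covers variable cost, so the firm shuts down and loses only its fixed cost.

q = 0 (shut down); profit = -$129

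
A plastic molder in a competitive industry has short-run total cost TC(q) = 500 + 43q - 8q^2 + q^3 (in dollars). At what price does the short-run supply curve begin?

The firm shuts down when price falls below the minimum of average variable cost. AVC = VC/q = 43 - 8q + q^2.
dAVC/dq = -8 + 2q = 0 gives q = 4. min AVC = 43 - 8·4 + 4^2 = 27.
So the shutdown price is $27.

$27 per unit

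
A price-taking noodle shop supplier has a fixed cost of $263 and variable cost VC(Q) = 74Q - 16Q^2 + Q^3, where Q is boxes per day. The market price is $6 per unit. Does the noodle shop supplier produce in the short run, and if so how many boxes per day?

Shut down

Strip out fixed cost: VC = 74Q - 16Q^2 + Q^3. Then AVC = 74 - 16Q + Q^2 and MC = 74 - 32Q + 3Q^2.
AVC is minimized where dAVC/dQ = -16 + 2Q = 0, at Q = 8; min AVC = 74 - 16·8 + 8^2 = $10.
With P < min AVC ($6 < $10), every unit sold adds to the loss.
Shutting down limits the loss to fixed cost, $263.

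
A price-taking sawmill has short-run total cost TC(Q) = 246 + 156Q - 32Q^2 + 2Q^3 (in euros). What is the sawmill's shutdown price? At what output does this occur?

The firm shuts down when price falls below the minimum of average variable cost. AVC = VC/Q = 156 - 32Q + 2Q^2.
dAVC/dQ = -32 + 4Q = 0 gives Q = 8. min AVC = 156 - 32·8 + 2·8^2 = 28.
For P < €28 the firm produces nothing.

€28 per unit, at Q = 8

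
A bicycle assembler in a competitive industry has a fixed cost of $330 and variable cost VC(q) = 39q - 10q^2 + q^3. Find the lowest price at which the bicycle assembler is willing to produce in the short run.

The firm shuts down when price falls below the minimum of average variable cost. AVC = VC/q = 39 - 10q + q^2.
dAVC/dq = -10 + 2q = 0 gives q = 5. min AVC = 39 - 10·5 + 5^2 = 14.
So the shutdown price is $14.

$14 per unit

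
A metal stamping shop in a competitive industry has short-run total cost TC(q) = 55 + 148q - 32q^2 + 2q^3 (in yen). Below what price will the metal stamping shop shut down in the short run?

¥20 per unit

The shutdown price is the minimum of AVC. VC = 148q - 32q^2 + 2q^3, so AVC = 148 - 32q + 2q^2.
At the minimum of AVC, MC = AVC. MC = 148 - 64q + 6q^2; setting MC = AVC gives 4q^2 - 32q = 0, so q = 8. min AVC = 20.
For P < ¥20 the firm produces nothing.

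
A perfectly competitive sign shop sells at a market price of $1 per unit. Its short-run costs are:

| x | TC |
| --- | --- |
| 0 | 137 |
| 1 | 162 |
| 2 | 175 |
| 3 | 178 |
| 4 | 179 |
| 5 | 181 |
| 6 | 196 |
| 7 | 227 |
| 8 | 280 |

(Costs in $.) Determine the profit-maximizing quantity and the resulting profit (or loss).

Tabulate TR − TC: x=0: -137; x=1: -161; x=2: -173; x=3: -175; x=4: -175; x=5: -176; x=6: -190; x=7: -220; x=8: -272.
Profit is highest at x = 0. Equivalently, the lowest AVC in the table is 44/5 ≈ $8.80 at x = 5, and P = $1 falls below it — price never covers variable cost, so the firm shuts down and loses only its fixed cost.

x = 0 (shut down); profit = -$137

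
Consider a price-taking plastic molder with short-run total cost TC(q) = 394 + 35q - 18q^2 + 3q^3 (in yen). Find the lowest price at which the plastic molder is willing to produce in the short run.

Short-run supply begins at min AVC. From VC = 35q - 18q^2 + 3q^3, AVC = 35 - 18q + 3q^2.
At the minimum of AVC, MC = AVC. MC = 35 - 36q + 9q^2; setting MC = AVC gives 6q^2 - 18q = 0, so q = 3. min AVC = 8.
The firm shuts down for any P below ¥8.

¥8 per unit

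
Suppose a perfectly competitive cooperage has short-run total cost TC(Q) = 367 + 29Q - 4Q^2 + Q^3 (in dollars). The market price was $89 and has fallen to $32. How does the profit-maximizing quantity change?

Output falls from 6 to 3

AVC = 29 - 4Q + Q^2, minimized at Q = 2 where min AVC = $25. MC = 29 - 8Q + 3Q^2.
At P = $89 ≥ min AVC, set P = MC on the rising branch: Q = 6.
At P = $32 ≥ min AVC, set P = MC: Q = 3. The firm stays open but cuts output.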